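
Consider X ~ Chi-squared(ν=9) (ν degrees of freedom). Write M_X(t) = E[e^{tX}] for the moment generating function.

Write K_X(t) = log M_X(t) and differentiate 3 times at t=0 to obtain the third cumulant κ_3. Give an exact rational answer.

κ_3 = D^3[K](0) = 72

M_X(t) = (1 - 2*t)^(-9/2)
K_X(t) = log M_X(t) = -9*log(1 - 2*t)/2
D^3[K](t) = -72/(8*t^3 - 12*t^2 + 6*t - 1)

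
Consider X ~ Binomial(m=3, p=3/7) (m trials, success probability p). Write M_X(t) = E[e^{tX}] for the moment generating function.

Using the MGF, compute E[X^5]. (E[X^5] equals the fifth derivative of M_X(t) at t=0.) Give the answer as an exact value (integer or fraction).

M_X(t) = (3*e^(t)/7 + 4/7)^3
D^5[M](t) = 6561*e^(3*t)/343 + 3456*e^(2*t)/343 + 144*e^(t)/343

E[X^5] = D^5[M](0) = 10161/343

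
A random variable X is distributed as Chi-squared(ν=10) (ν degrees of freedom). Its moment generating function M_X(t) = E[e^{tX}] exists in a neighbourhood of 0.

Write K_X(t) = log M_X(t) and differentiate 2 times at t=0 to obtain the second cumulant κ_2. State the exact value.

M_X(t) = (1 - 2*t)^(-5)
K_X(t) = log M_X(t) = -5*log(1 - 2*t)
dK/dt = -10/(2*t - 1)
d^2K/dt^2 = 20/(4*t^2 - 4*t + 1)

κ_2 = d^2K/dt^2 |_{t=0} = 20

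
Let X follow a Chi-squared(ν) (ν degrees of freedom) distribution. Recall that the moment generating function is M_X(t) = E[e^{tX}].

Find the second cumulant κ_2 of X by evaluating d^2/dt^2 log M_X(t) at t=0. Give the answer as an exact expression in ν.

M_X(t) = (1 - 2*t)^(-ν/2)
K_X(t) = log M_X(t) = -ν*log(1 - 2*t)/2
D^2[K](t) = 2*ν/(4*t^2 - 4*t + 1)

κ_2 = D^2[K](0) = 2*ν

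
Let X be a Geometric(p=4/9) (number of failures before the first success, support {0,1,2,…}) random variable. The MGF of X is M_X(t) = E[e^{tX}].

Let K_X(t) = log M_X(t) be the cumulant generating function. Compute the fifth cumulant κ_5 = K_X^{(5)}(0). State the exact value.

M_X(t) = 4/(9*(1 - 5*e^(t)/9))
K_X(t) = log M_X(t) = -log(1 - 5*e^(t)/9) - 2*log(3) + 2*log(2)
D^5[K](t) = (-5625*e^(4*t) - 111375*e^(3*t) - 200475*e^(2*t) - 32805*e^(t))/(3125*e^(5*t) - 28125*e^(4*t) + 101250*e^(3*t) - 182250*e^(2*t) + 164025*e^(t) - 59049)

κ_5 = D^5[K](0) = 43785/128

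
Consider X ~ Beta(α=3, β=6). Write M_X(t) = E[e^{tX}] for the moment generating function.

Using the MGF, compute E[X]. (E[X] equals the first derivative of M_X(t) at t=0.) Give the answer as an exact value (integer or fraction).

E[X] = M^(1)(0) = 1/3

M_X(t) = ₁F₁(3; 9; t)
M^(1)(t) = ₁F₁(4; 10; t)/3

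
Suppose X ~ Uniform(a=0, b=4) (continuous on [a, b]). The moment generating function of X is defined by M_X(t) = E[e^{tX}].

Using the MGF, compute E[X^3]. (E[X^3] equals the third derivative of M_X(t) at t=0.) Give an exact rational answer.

E[X^3] = d^3M/dt^3 |_{t=0} = 16

M_X(t) = (e^(4*t) - 1)/(4*t)
dM/dt = (4*t*e^(4*t) - e^(4*t) + 1)/(4*t^2)
d^2M/dt^2 = (8*t^2*e^(4*t) - 4*t*e^(4*t) + e^(4*t) - 1)/(2*t^3)
d^3M/dt^3 = (32*t^3*e^(4*t) - 24*t^2*e^(4*t) + 12*t*e^(4*t) - 3*e^(4*t) + 3)/(2*t^4)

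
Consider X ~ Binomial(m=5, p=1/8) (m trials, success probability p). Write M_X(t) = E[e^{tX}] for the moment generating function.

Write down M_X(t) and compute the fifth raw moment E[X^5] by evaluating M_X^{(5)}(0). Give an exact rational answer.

M_X(t) = (e^(t)/8 + 7/8)^5
M′(t) = 5*e^(5*t)/32768 + 35*e^(4*t)/8192 + 735*e^(3*t)/16384 + 1715*e^(2*t)/8192 + 12005*e^(t)/32768
M′′(t) = 25*e^(5*t)/32768 + 35*e^(4*t)/2048 + 2205*e^(3*t)/16384 + 1715*e^(2*t)/4096 + 12005*e^(t)/32768
M′′′(t) = 125*e^(5*t)/32768 + 35*e^(4*t)/512 + 6615*e^(3*t)/16384 + 1715*e^(2*t)/2048 + 12005*e^(t)/32768
M′′′′(t) = 625*e^(5*t)/32768 + 35*e^(4*t)/128 + 19845*e^(3*t)/16384 + 1715*e^(2*t)/1024 + 12005*e^(t)/32768
M′′′′′(t) = 3125*e^(5*t)/32768 + 35*e^(4*t)/32 + 59535*e^(3*t)/16384 + 1715*e^(2*t)/512 + 12005*e^(t)/32768

E[X^5] = M′′′′′(0) = 34975/4096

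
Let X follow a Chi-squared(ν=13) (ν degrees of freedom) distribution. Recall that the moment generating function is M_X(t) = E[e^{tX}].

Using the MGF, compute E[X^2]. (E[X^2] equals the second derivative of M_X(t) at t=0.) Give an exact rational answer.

M_X(t) = (1 - 2*t)^(-13/2)
dM/dt = -13/(128*t^7*√(1 - 2*t) - 448*t^6*√(1 - 2*t) + 672*t^5*√(1 - 2*t) - 560*t^4*√(1 - 2*t) + 280*t^3*√(1 - 2*t) - 84*t^2*√(1 - 2*t) + 14*t*√(1 - 2*t) - √(1 - 2*t))

E[X^2] = d^2M/dt^2 |_{t=0} = 195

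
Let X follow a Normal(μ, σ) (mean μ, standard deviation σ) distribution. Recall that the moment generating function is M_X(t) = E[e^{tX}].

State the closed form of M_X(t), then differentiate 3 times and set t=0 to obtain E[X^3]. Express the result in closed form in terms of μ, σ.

E[X^3] = D^3[M](0) = μ*(μ^2 + 3*σ^2)

M_X(t) = e^(μ*t + σ^2*t^2/2)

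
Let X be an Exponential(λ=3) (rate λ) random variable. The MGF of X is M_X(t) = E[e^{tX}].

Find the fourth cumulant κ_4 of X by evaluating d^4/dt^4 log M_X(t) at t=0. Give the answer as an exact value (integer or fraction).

κ_4 = K^(4)(0) = 2/27

M_X(t) = 3/(3 - t)
K_X(t) = log M_X(t) = -log(3 - t) + log(3)
K^(4)(t) = 6/(t^4 - 12*t^3 + 54*t^2 - 108*t + 81)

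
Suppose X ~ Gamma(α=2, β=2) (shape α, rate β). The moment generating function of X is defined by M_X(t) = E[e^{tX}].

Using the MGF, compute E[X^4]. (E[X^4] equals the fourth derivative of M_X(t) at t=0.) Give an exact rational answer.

E[X^4] = M′′′′(0) = 15/2

M_X(t) = 4/(2 - t)^2
M′(t) = -8/(t^3 - 6*t^2 + 12*t - 8)
M′′(t) = 24/(t^4 - 8*t^3 + 24*t^2 - 32*t + 16)
M′′′(t) = -96/(t^5 - 10*t^4 + 40*t^3 - 80*t^2 + 80*t - 32)
M′′′′(t) = 480/(t^6 - 12*t^5 + 60*t^4 - 160*t^3 + 240*t^2 - 192*t + 64)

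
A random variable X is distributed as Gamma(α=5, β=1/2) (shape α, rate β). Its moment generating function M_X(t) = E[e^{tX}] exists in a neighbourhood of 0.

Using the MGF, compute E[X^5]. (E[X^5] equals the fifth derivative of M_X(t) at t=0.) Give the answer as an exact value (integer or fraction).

M_X(t) = 1/(32*(1/2 - t)^5)
M^(5)(t) = 483840/(1024*t^10 - 5120*t^9 + 11520*t^8 - 15360*t^7 + 13440*t^6 - 8064*t^5 + 3360*t^4 - 960*t^3 + 180*t^2 - 20*t + 1)

E[X^5] = M^(5)(0) = 483840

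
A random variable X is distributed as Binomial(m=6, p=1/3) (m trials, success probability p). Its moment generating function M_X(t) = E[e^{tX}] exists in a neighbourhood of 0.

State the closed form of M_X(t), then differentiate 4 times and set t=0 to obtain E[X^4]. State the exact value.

E[X^4] = M′′′′(0) = 508/9

M_X(t) = (e^(t)/3 + 2/3)^6
M′(t) = 2*e^(6*t)/243 + 20*e^(5*t)/243 + 80*e^(4*t)/243 + 160*e^(3*t)/243 + 160*e^(2*t)/243 + 64*e^(t)/243
M′′(t) = 4*e^(6*t)/81 + 100*e^(5*t)/243 + 320*e^(4*t)/243 + 160*e^(3*t)/81 + 320*e^(2*t)/243 + 64*e^(t)/243
M′′′(t) = 8*e^(6*t)/27 + 500*e^(5*t)/243 + 1280*e^(4*t)/243 + 160*e^(3*t)/27 + 640*e^(2*t)/243 + 64*e^(t)/243
M′′′′(t) = 16*e^(6*t)/9 + 2500*e^(5*t)/243 + 5120*e^(4*t)/243 + 160*e^(3*t)/9 + 1280*e^(2*t)/243 + 64*e^(t)/243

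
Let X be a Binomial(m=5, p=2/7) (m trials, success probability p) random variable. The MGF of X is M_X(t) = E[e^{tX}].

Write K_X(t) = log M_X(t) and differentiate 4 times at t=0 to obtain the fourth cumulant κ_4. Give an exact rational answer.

κ_4 = d^4K/dt^4 |_{t=0} = -550/2401

M_X(t) = (2*e^(t)/7 + 5/7)^5
K_X(t) = log M_X(t) = 5*log(2*e^(t)/7 + 5/7)
dK/dt = 10*e^(t)/(2*e^(t) + 5)
d^2K/dt^2 = 50*e^(t)/(4*e^(2*t) + 20*e^(t) + 25)
d^3K/dt^3 = (-100*e^(2*t) + 250*e^(t))/(8*e^(3*t) + 60*e^(2*t) + 150*e^(t) + 125)
d^4K/dt^4 = (200*e^(3*t) - 2000*e^(2*t) + 1250*e^(t))/(16*e^(4*t) + 160*e^(3*t) + 600*e^(2*t) + 1000*e^(t) + 625)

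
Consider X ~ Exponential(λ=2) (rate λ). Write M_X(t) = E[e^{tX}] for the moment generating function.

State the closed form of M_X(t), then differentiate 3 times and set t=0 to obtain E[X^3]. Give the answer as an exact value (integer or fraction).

M_X(t) = 2/(2 - t)
M^(3)(t) = 12/(t^4 - 8*t^3 + 24*t^2 - 32*t + 16)

E[X^3] = M^(3)(0) = 3/4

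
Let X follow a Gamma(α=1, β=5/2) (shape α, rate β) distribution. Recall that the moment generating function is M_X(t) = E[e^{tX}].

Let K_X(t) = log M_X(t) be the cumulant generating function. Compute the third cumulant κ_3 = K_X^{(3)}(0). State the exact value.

M_X(t) = 5/(2*(5/2 - t))
K_X(t) = log M_X(t) = -log(5/2 - t) - log(2) + log(5)
dK/dt = -2/(2*t - 5)
d^2K/dt^2 = 4/(4*t^2 - 20*t + 25)
d^3K/dt^3 = -16/(8*t^3 - 60*t^2 + 150*t - 125)

κ_3 = d^3K/dt^3 |_{t=0} = 16/125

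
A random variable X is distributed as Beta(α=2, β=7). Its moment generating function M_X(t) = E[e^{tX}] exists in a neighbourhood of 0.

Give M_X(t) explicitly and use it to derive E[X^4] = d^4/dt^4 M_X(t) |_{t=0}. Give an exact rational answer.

M_X(t) = ₁F₁(2; 9; t)
D^4[M](t) = ₁F₁(6; 13; t)/99

E[X^4] = D^4[M](0) = 1/99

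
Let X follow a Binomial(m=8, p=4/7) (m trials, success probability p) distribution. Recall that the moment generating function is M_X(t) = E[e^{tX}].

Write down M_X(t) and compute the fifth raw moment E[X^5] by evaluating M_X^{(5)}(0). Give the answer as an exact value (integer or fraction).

M_X(t) = (4*e^(t)/7 + 3/7)^8

E[X^5] = d^5M/dt^5 |_{t=0} = 9716576/2401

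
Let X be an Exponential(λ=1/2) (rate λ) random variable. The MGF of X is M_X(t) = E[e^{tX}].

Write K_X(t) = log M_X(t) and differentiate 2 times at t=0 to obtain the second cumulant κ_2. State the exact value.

κ_2 = D^2[K](0) = 4

M_X(t) = 1/(2*(1/2 - t))
K_X(t) = log M_X(t) = -log(1/2 - t) - log(2)
D^2[K](t) = 4/(4*t^2 - 4*t + 1)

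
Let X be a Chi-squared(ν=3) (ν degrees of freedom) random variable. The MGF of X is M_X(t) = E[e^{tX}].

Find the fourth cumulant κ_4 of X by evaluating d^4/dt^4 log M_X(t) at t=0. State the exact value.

M_X(t) = (1 - 2*t)^(-3/2)
K_X(t) = log M_X(t) = -3*log(1 - 2*t)/2
K^(4)(t) = 144/(16*t^4 - 32*t^3 + 24*t^2 - 8*t + 1)

κ_4 = K^(4)(0) = 144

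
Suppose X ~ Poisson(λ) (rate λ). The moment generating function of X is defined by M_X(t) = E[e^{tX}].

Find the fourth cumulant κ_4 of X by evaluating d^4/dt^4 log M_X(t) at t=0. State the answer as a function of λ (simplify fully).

M_X(t) = e^(λ*(e^(t) - 1))
K_X(t) = log M_X(t) = λ*(e^(t) - 1)
K′(t) = λ*e^(t)
K′′(t) = λ*e^(t)
K′′′(t) = λ*e^(t)
K′′′′(t) = λ*e^(t)

κ_4 = K′′′′(0) = λ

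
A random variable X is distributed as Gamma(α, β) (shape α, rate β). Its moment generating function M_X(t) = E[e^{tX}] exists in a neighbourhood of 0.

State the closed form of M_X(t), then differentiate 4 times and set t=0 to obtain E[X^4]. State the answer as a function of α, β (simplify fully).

M_X(t) = (β/(β - t))^α
D^4[M](t) = (α^4*β^α*(1/(β - t))^α + 6*α^3*β^α*(1/(β - t))^α + 11*α^2*β^α*(1/(β - t))^α + 6*α*β^α*(1/(β - t))^α)/(β^4 - 4*β^3*t + 6*β^2*t^2 - 4*β*t^3 + t^4)

E[X^4] = D^4[M](0) = α*(α^3 + 6*α^2 + 11*α + 6)/β^4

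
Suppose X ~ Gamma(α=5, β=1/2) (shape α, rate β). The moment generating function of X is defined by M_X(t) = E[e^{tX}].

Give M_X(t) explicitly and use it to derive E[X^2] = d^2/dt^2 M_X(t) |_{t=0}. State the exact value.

E[X^2] = D^2[M](0) = 120

M_X(t) = 1/(32*(1/2 - t)^5)
D^2[M](t) = -120/(128*t^7 - 448*t^6 + 672*t^5 - 560*t^4 + 280*t^3 - 84*t^2 + 14*t - 1)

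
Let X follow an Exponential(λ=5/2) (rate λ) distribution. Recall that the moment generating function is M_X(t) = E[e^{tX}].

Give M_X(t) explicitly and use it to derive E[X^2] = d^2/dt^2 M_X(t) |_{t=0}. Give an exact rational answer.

E[X^2] = M^(2)(0) = 8/25

M_X(t) = 5/(2*(5/2 - t))
M^(2)(t) = -40/(8*t^3 - 60*t^2 + 150*t - 125)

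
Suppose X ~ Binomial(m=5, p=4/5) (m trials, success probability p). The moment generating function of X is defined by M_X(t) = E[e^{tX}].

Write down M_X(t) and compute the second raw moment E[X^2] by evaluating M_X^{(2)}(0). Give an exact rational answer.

M_X(t) = (4*e^(t)/5 + 1/5)^5
dM/dt = 1024*e^(5*t)/625 + 1024*e^(4*t)/625 + 384*e^(3*t)/625 + 64*e^(2*t)/625 + 4*e^(t)/625
d^2M/dt^2 = 1024*e^(5*t)/125 + 4096*e^(4*t)/625 + 1152*e^(3*t)/625 + 128*e^(2*t)/625 + 4*e^(t)/625

E[X^2] = d^2M/dt^2 |_{t=0} = 84/5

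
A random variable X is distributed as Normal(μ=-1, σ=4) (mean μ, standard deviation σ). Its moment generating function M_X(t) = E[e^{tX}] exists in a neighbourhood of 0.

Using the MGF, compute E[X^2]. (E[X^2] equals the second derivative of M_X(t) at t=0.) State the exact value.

E[X^2] = M^(2)(0) = 17

M_X(t) = e^(8*t^2 - t)
M^(2)(t) = (256*t^2*e^(8*t^2) - 32*t*e^(8*t^2) + 17*e^(8*t^2))*e^(-t)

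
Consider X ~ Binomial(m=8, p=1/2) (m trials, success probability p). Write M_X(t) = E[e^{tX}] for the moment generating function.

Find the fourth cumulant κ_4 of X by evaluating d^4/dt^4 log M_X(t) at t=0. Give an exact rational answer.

M_X(t) = (e^(t)/2 + 1/2)^8
K_X(t) = log M_X(t) = 8*log(e^(t)/2 + 1/2)
dK/dt = 8*e^(t)/(e^(t) + 1)
d^2K/dt^2 = 8*e^(t)/(e^(2*t) + 2*e^(t) + 1)
d^3K/dt^3 = (-8*e^(2*t) + 8*e^(t))/(e^(3*t) + 3*e^(2*t) + 3*e^(t) + 1)
d^4K/dt^4 = (8*e^(3*t) - 32*e^(2*t) + 8*e^(t))/(e^(4*t) + 4*e^(3*t) + 6*e^(2*t) + 4*e^(t) + 1)

κ_4 = d^4K/dt^4 |_{t=0} = -1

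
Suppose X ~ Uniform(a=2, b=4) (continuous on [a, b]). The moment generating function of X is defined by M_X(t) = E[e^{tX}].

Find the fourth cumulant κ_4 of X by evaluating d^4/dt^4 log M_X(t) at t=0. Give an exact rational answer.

M_X(t) = (e^(4*t) - e^(2*t))/(2*t)
K_X(t) = log M_X(t) = -log(t) + log(e^(4*t) - e^(2*t)) - log(2)

κ_4 = K^(4)(0) = -2/15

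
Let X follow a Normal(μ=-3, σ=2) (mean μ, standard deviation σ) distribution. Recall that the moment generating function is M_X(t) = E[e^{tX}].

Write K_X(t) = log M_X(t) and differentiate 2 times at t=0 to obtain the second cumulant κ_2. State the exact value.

M_X(t) = e^(2*t^2 - 3*t)
K_X(t) = log M_X(t) = 2*t^2 - 3*t
dK/dt = 4*t - 3
d^2K/dt^2 = 4

κ_2 = d^2K/dt^2 |_{t=0} = 4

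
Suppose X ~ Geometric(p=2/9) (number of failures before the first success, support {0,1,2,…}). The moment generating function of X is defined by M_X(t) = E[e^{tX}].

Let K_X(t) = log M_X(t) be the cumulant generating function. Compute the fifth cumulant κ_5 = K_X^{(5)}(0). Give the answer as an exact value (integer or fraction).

κ_5 = K′′′′′(0) = 23940

M_X(t) = 2/(9*(1 - 7*e^(t)/9))
K_X(t) = log M_X(t) = -log(1 - 7*e^(t)/9) - 2*log(3) + log(2)
K′(t) = -7*e^(t)/(7*e^(t) - 9)
K′′(t) = 63*e^(t)/(49*e^(2*t) - 126*e^(t) + 81)
K′′′(t) = (-441*e^(2*t) - 567*e^(t))/(343*e^(3*t) - 1323*e^(2*t) + 1701*e^(t) - 729)
K′′′′(t) = (3087*e^(3*t) + 15876*e^(2*t) + 5103*e^(t))/(2401*e^(4*t) - 12348*e^(3*t) + 23814*e^(2*t) - 20412*e^(t) + 6561)
K′′′′′(t) = (-21609*e^(4*t) - 305613*e^(3*t) - 392931*e^(2*t) - 45927*e^(t))/(16807*e^(5*t) - 108045*e^(4*t) + 277830*e^(3*t) - 357210*e^(2*t) + 229635*e^(t) - 59049)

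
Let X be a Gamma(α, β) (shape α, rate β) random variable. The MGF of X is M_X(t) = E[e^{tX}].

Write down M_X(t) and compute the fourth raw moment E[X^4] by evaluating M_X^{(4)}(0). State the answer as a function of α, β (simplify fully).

M_X(t) = (β/(β - t))^α
dM/dt = -α*β^α*(1/(β - t))^α/(-β + t)
d^2M/dt^2 = (α^2*β^α*(1/(β - t))^α + α*β^α*(1/(β - t))^α)/(β^2 - 2*β*t + t^2)
d^3M/dt^3 = (-α^3*β^α*(1/(β - t))^α - 3*α^2*β^α*(1/(β - t))^α - 2*α*β^α*(1/(β - t))^α)/(-β^3 + 3*β^2*t - 3*β*t^2 + t^3)
d^4M/dt^4 = (α^4*β^α*(1/(β - t))^α + 6*α^3*β^α*(1/(β - t))^α + 11*α^2*β^α*(1/(β - t))^α + 6*α*β^α*(1/(β - t))^α)/(β^4 - 4*β^3*t + 6*β^2*t^2 - 4*β*t^3 + t^4)

E[X^4] = d^4M/dt^4 |_{t=0} = α*(α^3 + 6*α^2 + 11*α + 6)/β^4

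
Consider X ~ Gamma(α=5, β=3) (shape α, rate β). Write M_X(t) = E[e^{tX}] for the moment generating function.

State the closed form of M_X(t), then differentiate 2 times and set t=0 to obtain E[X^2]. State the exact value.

E[X^2] = d^2M/dt^2 |_{t=0} = 10/3

M_X(t) = 243/(3 - t)^5
dM/dt = 1215/(t^6 - 18*t^5 + 135*t^4 - 540*t^3 + 1215*t^2 - 1458*t + 729)
d^2M/dt^2 = -7290/(t^7 - 21*t^6 + 189*t^5 - 945*t^4 + 2835*t^3 - 5103*t^2 + 5103*t - 2187)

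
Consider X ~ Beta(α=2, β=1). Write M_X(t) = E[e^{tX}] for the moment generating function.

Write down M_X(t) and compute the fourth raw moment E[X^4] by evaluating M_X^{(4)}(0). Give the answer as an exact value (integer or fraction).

E[X^4] = D^4[M](0) = 1/3

M_X(t) = ₁F₁(2; 3; t)
D^4[M](t) = ₁F₁(6; 7; t)/3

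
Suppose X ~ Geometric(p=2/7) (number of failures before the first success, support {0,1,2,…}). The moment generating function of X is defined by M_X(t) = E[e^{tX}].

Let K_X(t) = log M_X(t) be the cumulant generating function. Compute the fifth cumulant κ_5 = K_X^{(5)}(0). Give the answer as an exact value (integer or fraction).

M_X(t) = 2/(7*(1 - 5*e^(t)/7))
K_X(t) = log M_X(t) = -log(1 - 5*e^(t)/7) - log(7) + log(2)
K′(t) = -5*e^(t)/(5*e^(t) - 7)
K′′(t) = 35*e^(t)/(25*e^(2*t) - 70*e^(t) + 49)
K′′′(t) = (-175*e^(2*t) - 245*e^(t))/(125*e^(3*t) - 525*e^(2*t) + 735*e^(t) - 343)
K′′′′(t) = (875*e^(3*t) + 4900*e^(2*t) + 1715*e^(t))/(625*e^(4*t) - 3500*e^(3*t) + 7350*e^(2*t) - 6860*e^(t) + 2401)
K′′′′′(t) = (-4375*e^(4*t) - 67375*e^(3*t) - 94325*e^(2*t) - 12005*e^(t))/(3125*e^(5*t) - 21875*e^(4*t) + 61250*e^(3*t) - 85750*e^(2*t) + 60025*e^(t) - 16807)

κ_5 = K′′′′′(0) = 5565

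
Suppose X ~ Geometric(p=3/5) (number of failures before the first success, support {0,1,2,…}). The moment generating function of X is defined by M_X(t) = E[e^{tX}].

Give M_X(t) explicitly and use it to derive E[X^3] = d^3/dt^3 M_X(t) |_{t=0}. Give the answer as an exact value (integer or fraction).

M_X(t) = 3/(5*(1 - 2*e^(t)/5))
M′(t) = 6*e^(t)/(4*e^(2*t) - 20*e^(t) + 25)
M′′(t) = (-12*e^(2*t) - 30*e^(t))/(8*e^(3*t) - 60*e^(2*t) + 150*e^(t) - 125)
M′′′(t) = (24*e^(3*t) + 240*e^(2*t) + 150*e^(t))/(16*e^(4*t) - 160*e^(3*t) + 600*e^(2*t) - 1000*e^(t) + 625)

E[X^3] = M′′′(0) = 46/9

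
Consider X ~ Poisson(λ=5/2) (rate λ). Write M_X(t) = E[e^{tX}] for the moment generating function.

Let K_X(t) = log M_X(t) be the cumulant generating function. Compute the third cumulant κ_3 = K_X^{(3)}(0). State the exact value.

M_X(t) = e^(5*e^(t)/2 - 5/2)
K_X(t) = log M_X(t) = 5*e^(t)/2 - 5/2
K^(3)(t) = 5*e^(t)/2

κ_3 = K^(3)(0) = 5/2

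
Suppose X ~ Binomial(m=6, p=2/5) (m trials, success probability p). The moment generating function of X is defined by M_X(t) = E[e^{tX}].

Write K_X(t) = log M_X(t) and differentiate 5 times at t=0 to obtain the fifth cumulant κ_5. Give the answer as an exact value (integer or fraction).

κ_5 = d^5K/dt^5 |_{t=0} = -1692/3125

M_X(t) = (2*e^(t)/5 + 3/5)^6
K_X(t) = log M_X(t) = 6*log(2*e^(t)/5 + 3/5)
dK/dt = 12*e^(t)/(2*e^(t) + 3)
d^2K/dt^2 = 36*e^(t)/(4*e^(2*t) + 12*e^(t) + 9)
d^3K/dt^3 = (-72*e^(2*t) + 108*e^(t))/(8*e^(3*t) + 36*e^(2*t) + 54*e^(t) + 27)
d^4K/dt^4 = (144*e^(3*t) - 864*e^(2*t) + 324*e^(t))/(16*e^(4*t) + 96*e^(3*t) + 216*e^(2*t) + 216*e^(t) + 81)
d^5K/dt^5 = (-288*e^(4*t) + 4752*e^(3*t) - 7128*e^(2*t) + 972*e^(t))/(32*e^(5*t) + 240*e^(4*t) + 720*e^(3*t) + 1080*e^(2*t) + 810*e^(t) + 243)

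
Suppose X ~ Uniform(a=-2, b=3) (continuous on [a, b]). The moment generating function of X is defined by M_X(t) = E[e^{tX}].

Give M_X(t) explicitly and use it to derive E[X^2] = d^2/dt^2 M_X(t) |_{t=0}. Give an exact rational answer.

E[X^2] = d^2M/dt^2 |_{t=0} = 7/3

M_X(t) = (e^(3*t) - e^(-2*t))/(5*t)
dM/dt = (3*t*e^(5*t) + 2*t - e^(5*t) + 1)*e^(-2*t)/(5*t^2)
d^2M/dt^2 = (9*t^2*e^(5*t) - 4*t^2 - 6*t*e^(5*t) - 4*t + 2*e^(5*t) - 2)*e^(-2*t)/(5*t^3)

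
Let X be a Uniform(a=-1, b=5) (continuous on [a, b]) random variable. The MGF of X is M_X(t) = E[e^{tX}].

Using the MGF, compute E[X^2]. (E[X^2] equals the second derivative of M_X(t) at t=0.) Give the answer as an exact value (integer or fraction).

E[X^2] = M^(2)(0) = 7

M_X(t) = (e^(5*t) - e^(-t))/(6*t)
M^(2)(t) = (25*t^2*e^(6*t) - t^2 - 10*t*e^(6*t) - 2*t + 2*e^(6*t) - 2)*e^(-t)/(6*t^3)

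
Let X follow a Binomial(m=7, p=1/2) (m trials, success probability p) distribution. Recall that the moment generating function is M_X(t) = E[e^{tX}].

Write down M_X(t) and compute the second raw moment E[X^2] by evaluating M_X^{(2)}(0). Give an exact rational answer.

E[X^2] = M′′(0) = 14

M_X(t) = (e^(t)/2 + 1/2)^7
M′(t) = 7*e^(7*t)/128 + 21*e^(6*t)/64 + 105*e^(5*t)/128 + 35*e^(4*t)/32 + 105*e^(3*t)/128 + 21*e^(2*t)/64 + 7*e^(t)/128
M′′(t) = 49*e^(7*t)/128 + 63*e^(6*t)/32 + 525*e^(5*t)/128 + 35*e^(4*t)/8 + 315*e^(3*t)/128 + 21*e^(2*t)/32 + 7*e^(t)/128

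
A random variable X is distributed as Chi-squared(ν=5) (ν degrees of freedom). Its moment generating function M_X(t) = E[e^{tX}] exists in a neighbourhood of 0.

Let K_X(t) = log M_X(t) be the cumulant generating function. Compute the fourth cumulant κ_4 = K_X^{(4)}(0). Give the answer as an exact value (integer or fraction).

M_X(t) = (1 - 2*t)^(-5/2)
K_X(t) = log M_X(t) = -5*log(1 - 2*t)/2
D^4[K](t) = 240/(16*t^4 - 32*t^3 + 24*t^2 - 8*t + 1)

κ_4 = D^4[K](0) = 240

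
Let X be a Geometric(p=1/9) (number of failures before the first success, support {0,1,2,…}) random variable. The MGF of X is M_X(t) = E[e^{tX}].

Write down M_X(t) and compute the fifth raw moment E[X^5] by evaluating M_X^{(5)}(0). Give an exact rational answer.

M_X(t) = 1/(9*(1 - 8*e^(t)/9))
M′(t) = 8*e^(t)/(64*e^(2*t) - 144*e^(t) + 81)
M′′(t) = (-64*e^(2*t) - 72*e^(t))/(512*e^(3*t) - 1728*e^(2*t) + 1944*e^(t) - 729)
M′′′(t) = (512*e^(3*t) + 2304*e^(2*t) + 648*e^(t))/(4096*e^(4*t) - 18432*e^(3*t) + 31104*e^(2*t) - 23328*e^(t) + 6561)
M′′′′(t) = (-4096*e^(4*t) - 50688*e^(3*t) - 57024*e^(2*t) - 5832*e^(t))/(32768*e^(5*t) - 184320*e^(4*t) + 414720*e^(3*t) - 466560*e^(2*t) + 262440*e^(t) - 59049)

E[X^5] = M′′′′′(0) = 4993928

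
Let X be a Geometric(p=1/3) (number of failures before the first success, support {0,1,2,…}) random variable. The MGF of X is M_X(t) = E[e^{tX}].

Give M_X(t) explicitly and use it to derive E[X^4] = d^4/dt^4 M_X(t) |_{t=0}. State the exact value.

E[X^4] = M′′′′(0) = 730

M_X(t) = 1/(3*(1 - 2*e^(t)/3))
M′(t) = 2*e^(t)/(4*e^(2*t) - 12*e^(t) + 9)
M′′(t) = (-4*e^(2*t) - 6*e^(t))/(8*e^(3*t) - 36*e^(2*t) + 54*e^(t) - 27)
M′′′(t) = (8*e^(3*t) + 48*e^(2*t) + 18*e^(t))/(16*e^(4*t) - 96*e^(3*t) + 216*e^(2*t) - 216*e^(t) + 81)
M′′′′(t) = (-16*e^(4*t) - 264*e^(3*t) - 396*e^(2*t) - 54*e^(t))/(32*e^(5*t) - 240*e^(4*t) + 720*e^(3*t) - 1080*e^(2*t) + 810*e^(t) - 243)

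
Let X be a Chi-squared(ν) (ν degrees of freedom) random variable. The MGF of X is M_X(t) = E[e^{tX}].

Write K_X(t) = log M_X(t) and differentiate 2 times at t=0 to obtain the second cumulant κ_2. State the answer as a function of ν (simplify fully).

M_X(t) = (1 - 2*t)^(-ν/2)
K_X(t) = log M_X(t) = -ν*log(1 - 2*t)/2
D^2[K](t) = 2*ν/(4*t^2 - 4*t + 1)

κ_2 = D^2[K](0) = 2*ν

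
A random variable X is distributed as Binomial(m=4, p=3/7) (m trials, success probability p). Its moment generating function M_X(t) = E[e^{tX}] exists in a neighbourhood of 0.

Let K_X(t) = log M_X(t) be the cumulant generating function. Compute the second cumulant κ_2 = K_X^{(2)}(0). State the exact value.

κ_2 = D^2[K](0) = 48/49

M_X(t) = (3*e^(t)/7 + 4/7)^4
K_X(t) = log M_X(t) = 4*log(3*e^(t)/7 + 4/7)
D^2[K](t) = 48*e^(t)/(9*e^(2*t) + 24*e^(t) + 16)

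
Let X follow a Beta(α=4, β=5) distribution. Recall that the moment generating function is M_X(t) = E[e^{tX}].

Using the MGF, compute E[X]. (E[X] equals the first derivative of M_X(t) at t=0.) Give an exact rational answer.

E[X] = D[M](0) = 4/9

M_X(t) = ₁F₁(4; 9; t)
D[M](t) = 4*₁F₁(5; 10; t)/9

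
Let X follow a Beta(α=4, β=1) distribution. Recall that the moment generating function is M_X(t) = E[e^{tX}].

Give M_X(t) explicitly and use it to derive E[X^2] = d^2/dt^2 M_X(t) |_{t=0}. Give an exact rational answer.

M_X(t) = ₁F₁(4; 5; t)
dM/dt = 4*₁F₁(5; 6; t)/5
d^2M/dt^2 = 2*₁F₁(6; 7; t)/3

E[X^2] = d^2M/dt^2 |_{t=0} = 2/3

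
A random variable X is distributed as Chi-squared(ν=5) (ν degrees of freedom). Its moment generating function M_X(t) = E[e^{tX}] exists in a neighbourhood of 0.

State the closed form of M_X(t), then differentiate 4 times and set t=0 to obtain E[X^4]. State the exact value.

M_X(t) = (1 - 2*t)^(-5/2)
D^4[M](t) = 3465/(64*t^6*√(1 - 2*t) - 192*t^5*√(1 - 2*t) + 240*t^4*√(1 - 2*t) - 160*t^3*√(1 - 2*t) + 60*t^2*√(1 - 2*t) - 12*t*√(1 - 2*t) + √(1 - 2*t))

E[X^4] = D^4[M](0) = 3465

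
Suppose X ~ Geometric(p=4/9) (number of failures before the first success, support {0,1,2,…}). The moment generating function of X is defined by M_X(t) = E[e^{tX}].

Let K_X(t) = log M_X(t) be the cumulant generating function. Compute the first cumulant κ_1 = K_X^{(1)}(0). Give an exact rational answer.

M_X(t) = 4/(9*(1 - 5*e^(t)/9))
K_X(t) = log M_X(t) = -log(1 - 5*e^(t)/9) - 2*log(3) + 2*log(2)
D[K](t) = -5*e^(t)/(5*e^(t) - 9)

κ_1 = D[K](0) = 5/4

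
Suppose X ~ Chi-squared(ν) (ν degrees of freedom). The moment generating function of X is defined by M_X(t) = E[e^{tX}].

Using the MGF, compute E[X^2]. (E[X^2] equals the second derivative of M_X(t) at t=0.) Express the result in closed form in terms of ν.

M_X(t) = (1 - 2*t)^(-ν/2)
D^2[M](t) = (ν^2 + 2*ν)/(4*t^2*(1 - 2*t)^(ν/2) - 4*t*(1 - 2*t)^(ν/2) + (1 - 2*t)^(ν/2))

E[X^2] = D^2[M](0) = ν*(ν + 2)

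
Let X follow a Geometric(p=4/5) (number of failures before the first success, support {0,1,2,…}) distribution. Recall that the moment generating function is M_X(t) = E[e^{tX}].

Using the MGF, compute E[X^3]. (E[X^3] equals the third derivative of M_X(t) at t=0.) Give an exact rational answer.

E[X^3] = D^3[M](0) = 23/32

M_X(t) = 4/(5*(1 - e^(t)/5))
D^3[M](t) = (4*e^(3*t) + 80*e^(2*t) + 100*e^(t))/(e^(4*t) - 20*e^(3*t) + 150*e^(2*t) - 500*e^(t) + 625)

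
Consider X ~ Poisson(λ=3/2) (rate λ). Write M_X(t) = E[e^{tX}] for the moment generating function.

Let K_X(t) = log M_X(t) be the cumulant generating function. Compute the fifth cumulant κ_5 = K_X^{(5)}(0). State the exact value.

κ_5 = K′′′′′(0) = 3/2

M_X(t) = e^(3*e^(t)/2 - 3/2)
K_X(t) = log M_X(t) = 3*e^(t)/2 - 3/2
K′(t) = 3*e^(t)/2
K′′(t) = 3*e^(t)/2
K′′′(t) = 3*e^(t)/2
K′′′′(t) = 3*e^(t)/2
K′′′′′(t) = 3*e^(t)/2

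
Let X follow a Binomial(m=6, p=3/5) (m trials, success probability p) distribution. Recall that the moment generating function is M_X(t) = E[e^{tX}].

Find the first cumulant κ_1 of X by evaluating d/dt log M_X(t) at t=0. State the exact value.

M_X(t) = (3*e^(t)/5 + 2/5)^6
K_X(t) = log M_X(t) = 6*log(3*e^(t)/5 + 2/5)
K^(1)(t) = 18*e^(t)/(3*e^(t) + 2)

κ_1 = K^(1)(0) = 18/5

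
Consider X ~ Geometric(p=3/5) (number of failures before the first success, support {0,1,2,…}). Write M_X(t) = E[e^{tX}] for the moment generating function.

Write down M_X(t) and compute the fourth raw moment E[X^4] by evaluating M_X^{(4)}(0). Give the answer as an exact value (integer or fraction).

M_X(t) = 3/(5*(1 - 2*e^(t)/5))
D^4[M](t) = (-48*e^(4*t) - 1320*e^(3*t) - 3300*e^(2*t) - 750*e^(t))/(32*e^(5*t) - 400*e^(4*t) + 2000*e^(3*t) - 5000*e^(2*t) + 6250*e^(t) - 3125)

E[X^4] = D^4[M](0) = 602/27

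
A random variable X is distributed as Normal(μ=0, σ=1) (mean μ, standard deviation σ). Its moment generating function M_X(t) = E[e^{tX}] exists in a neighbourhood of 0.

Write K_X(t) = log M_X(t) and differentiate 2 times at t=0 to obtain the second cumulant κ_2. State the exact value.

κ_2 = d^2K/dt^2 |_{t=0} = 1

M_X(t) = e^(t^2/2)
K_X(t) = log M_X(t) = t^2/2
dK/dt = t
d^2K/dt^2 = 1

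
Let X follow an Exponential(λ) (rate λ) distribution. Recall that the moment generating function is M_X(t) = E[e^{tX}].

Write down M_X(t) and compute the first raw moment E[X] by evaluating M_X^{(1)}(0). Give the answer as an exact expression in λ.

E[X] = D[M](0) = 1/λ

M_X(t) = λ/(λ - t)
D[M](t) = λ/(λ^2 - 2*λ*t + t^2)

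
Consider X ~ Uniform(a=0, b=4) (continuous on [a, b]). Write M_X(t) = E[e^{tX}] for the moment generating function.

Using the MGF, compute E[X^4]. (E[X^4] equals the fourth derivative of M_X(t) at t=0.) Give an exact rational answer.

M_X(t) = (e^(4*t) - 1)/(4*t)
M′(t) = (4*t*e^(4*t) - e^(4*t) + 1)/(4*t^2)
M′′(t) = (8*t^2*e^(4*t) - 4*t*e^(4*t) + e^(4*t) - 1)/(2*t^3)
M′′′(t) = (32*t^3*e^(4*t) - 24*t^2*e^(4*t) + 12*t*e^(4*t) - 3*e^(4*t) + 3)/(2*t^4)
M′′′′(t) = (64*t^4*e^(4*t) - 64*t^3*e^(4*t) + 48*t^2*e^(4*t) - 24*t*e^(4*t) + 6*e^(4*t) - 6)/t^5

E[X^4] = M′′′′(0) = 256/5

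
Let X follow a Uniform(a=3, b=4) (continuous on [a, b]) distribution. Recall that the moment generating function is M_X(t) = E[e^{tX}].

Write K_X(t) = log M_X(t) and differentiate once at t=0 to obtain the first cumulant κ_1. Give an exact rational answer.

κ_1 = K′(0) = 7/2

M_X(t) = (e^(4*t) - e^(3*t))/t
K_X(t) = log M_X(t) = -log(t) + log(e^(4*t) - e^(3*t))
K′(t) = (4*t*e^(t) - 3*t - e^(t) + 1)/(t*e^(t) - t)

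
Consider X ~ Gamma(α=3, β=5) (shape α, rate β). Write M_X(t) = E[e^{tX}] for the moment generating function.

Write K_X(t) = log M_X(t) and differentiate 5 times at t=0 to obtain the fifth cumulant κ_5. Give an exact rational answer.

κ_5 = K^(5)(0) = 72/3125

M_X(t) = 125/(5 - t)^3
K_X(t) = log M_X(t) = -3*log(5 - t) + 3*log(5)
K^(5)(t) = -72/(t^5 - 25*t^4 + 250*t^3 - 1250*t^2 + 3125*t - 3125)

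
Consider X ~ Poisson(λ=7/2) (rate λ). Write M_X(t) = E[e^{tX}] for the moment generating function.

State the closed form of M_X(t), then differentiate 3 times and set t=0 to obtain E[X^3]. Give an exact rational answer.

M_X(t) = e^(7*e^(t)/2 - 7/2)
M′(t) = 7*e^(-7/2)*e^(t)*e^(7*e^(t)/2)/2
M′′(t) = (49*e^(2*t)*e^(7*e^(t)/2) + 14*e^(t)*e^(7*e^(t)/2))*e^(-7/2)/4
M′′′(t) = (343*e^(3*t)*e^(7*e^(t)/2) + 294*e^(2*t)*e^(7*e^(t)/2) + 28*e^(t)*e^(7*e^(t)/2))*e^(-7/2)/8

E[X^3] = M′′′(0) = 665/8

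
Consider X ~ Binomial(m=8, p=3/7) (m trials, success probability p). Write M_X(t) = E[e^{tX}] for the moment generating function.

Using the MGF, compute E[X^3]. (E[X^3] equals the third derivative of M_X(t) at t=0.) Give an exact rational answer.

M_X(t) = (3*e^(t)/7 + 4/7)^8

E[X^3] = M′′′(0) = 2976/49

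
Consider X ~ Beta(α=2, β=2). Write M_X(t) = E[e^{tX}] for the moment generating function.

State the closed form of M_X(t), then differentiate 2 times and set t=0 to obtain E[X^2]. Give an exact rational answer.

M_X(t) = ₁F₁(2; 4; t)
D^2[M](t) = 3*₁F₁(4; 6; t)/10

E[X^2] = D^2[M](0) = 3/10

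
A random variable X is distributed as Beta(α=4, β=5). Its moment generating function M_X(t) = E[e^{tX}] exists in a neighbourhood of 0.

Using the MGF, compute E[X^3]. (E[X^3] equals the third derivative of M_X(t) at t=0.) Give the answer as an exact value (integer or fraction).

E[X^3] = D^3[M](0) = 4/33

M_X(t) = ₁F₁(4; 9; t)
D^3[M](t) = 4*₁F₁(7; 12; t)/33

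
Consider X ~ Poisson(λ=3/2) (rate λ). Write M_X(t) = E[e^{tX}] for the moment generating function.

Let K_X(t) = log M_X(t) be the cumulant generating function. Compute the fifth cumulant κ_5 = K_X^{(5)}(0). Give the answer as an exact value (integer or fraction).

κ_5 = d^5K/dt^5 |_{t=0} = 3/2

M_X(t) = e^(3*e^(t)/2 - 3/2)
K_X(t) = log M_X(t) = 3*e^(t)/2 - 3/2
dK/dt = 3*e^(t)/2
d^2K/dt^2 = 3*e^(t)/2
d^3K/dt^3 = 3*e^(t)/2
d^4K/dt^4 = 3*e^(t)/2
d^5K/dt^5 = 3*e^(t)/2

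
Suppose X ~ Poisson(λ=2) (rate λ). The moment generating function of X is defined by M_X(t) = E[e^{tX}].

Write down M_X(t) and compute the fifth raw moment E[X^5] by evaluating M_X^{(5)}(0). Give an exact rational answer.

M_X(t) = e^(2*e^(t) - 2)
M′(t) = 2*e^(-2)*e^(t)*e^(2*e^(t))
M′′(t) = (4*e^(2*t)*e^(2*e^(t)) + 2*e^(t)*e^(2*e^(t)))*e^(-2)
M′′′(t) = (8*e^(3*t)*e^(2*e^(t)) + 12*e^(2*t)*e^(2*e^(t)) + 2*e^(t)*e^(2*e^(t)))*e^(-2)
M′′′′(t) = (16*e^(4*t)*e^(2*e^(t)) + 48*e^(3*t)*e^(2*e^(t)) + 28*e^(2*t)*e^(2*e^(t)) + 2*e^(t)*e^(2*e^(t)))*e^(-2)
M′′′′′(t) = (32*e^(5*t)*e^(2*e^(t)) + 160*e^(4*t)*e^(2*e^(t)) + 200*e^(3*t)*e^(2*e^(t)) + 60*e^(2*t)*e^(2*e^(t)) + 2*e^(t)*e^(2*e^(t)))*e^(-2)

E[X^5] = M′′′′′(0) = 454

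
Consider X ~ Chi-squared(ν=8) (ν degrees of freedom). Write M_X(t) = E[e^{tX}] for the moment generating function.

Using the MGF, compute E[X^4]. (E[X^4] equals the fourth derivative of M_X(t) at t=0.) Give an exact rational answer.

M_X(t) = (1 - 2*t)^(-4)
M′(t) = -8/(32*t^5 - 80*t^4 + 80*t^3 - 40*t^2 + 10*t - 1)
M′′(t) = 80/(64*t^6 - 192*t^5 + 240*t^4 - 160*t^3 + 60*t^2 - 12*t + 1)
M′′′(t) = -960/(128*t^7 - 448*t^6 + 672*t^5 - 560*t^4 + 280*t^3 - 84*t^2 + 14*t - 1)
M′′′′(t) = 13440/(256*t^8 - 1024*t^7 + 1792*t^6 - 1792*t^5 + 1120*t^4 - 448*t^3 + 112*t^2 - 16*t + 1)

E[X^4] = M′′′′(0) = 13440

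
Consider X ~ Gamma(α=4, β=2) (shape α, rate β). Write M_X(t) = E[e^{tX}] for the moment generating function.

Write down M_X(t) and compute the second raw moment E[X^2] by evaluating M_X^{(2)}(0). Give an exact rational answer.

E[X^2] = M′′(0) = 5

M_X(t) = 16/(2 - t)^4
M′(t) = -64/(t^5 - 10*t^4 + 40*t^3 - 80*t^2 + 80*t - 32)
M′′(t) = 320/(t^6 - 12*t^5 + 60*t^4 - 160*t^3 + 240*t^2 - 192*t + 64)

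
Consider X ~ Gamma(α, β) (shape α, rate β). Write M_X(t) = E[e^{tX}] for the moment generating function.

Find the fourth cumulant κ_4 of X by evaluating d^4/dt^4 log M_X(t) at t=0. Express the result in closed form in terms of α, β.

κ_4 = D^4[K](0) = 6*α/β^4

M_X(t) = (β/(β - t))^α
K_X(t) = log M_X(t) = α*(log(β) - log(β - t))
D^4[K](t) = 6*α/(β^4 - 4*β^3*t + 6*β^2*t^2 - 4*β*t^3 + t^4)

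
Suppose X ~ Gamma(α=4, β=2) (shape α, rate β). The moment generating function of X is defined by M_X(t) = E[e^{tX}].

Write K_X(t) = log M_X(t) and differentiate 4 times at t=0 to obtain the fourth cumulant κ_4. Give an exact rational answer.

M_X(t) = 16/(2 - t)^4
K_X(t) = log M_X(t) = -4*log(2 - t) + 4*log(2)
K^(4)(t) = 24/(t^4 - 8*t^3 + 24*t^2 - 32*t + 16)

κ_4 = K^(4)(0) = 3/2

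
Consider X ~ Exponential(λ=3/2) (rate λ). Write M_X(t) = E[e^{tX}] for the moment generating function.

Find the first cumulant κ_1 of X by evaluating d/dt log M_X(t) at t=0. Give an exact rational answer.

κ_1 = D[K](0) = 2/3

M_X(t) = 3/(2*(3/2 - t))
K_X(t) = log M_X(t) = -log(3/2 - t) - log(2) + log(3)
D[K](t) = -2/(2*t - 3)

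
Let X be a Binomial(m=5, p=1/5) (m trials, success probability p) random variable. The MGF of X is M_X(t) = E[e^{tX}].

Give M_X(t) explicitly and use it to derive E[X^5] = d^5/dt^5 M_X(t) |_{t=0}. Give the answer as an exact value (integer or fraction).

E[X^5] = M^(5)(0) = 16849/625

M_X(t) = (e^(t)/5 + 4/5)^5
M^(5)(t) = e^(5*t) + 4096*e^(4*t)/625 + 7776*e^(3*t)/625 + 4096*e^(2*t)/625 + 256*e^(t)/625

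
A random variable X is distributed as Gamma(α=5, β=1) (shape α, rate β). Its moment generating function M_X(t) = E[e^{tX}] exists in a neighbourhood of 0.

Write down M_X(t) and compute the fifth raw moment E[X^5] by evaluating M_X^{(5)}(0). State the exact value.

M_X(t) = (1 - t)^(-5)
D^5[M](t) = 15120/(t^10 - 10*t^9 + 45*t^8 - 120*t^7 + 210*t^6 - 252*t^5 + 210*t^4 - 120*t^3 + 45*t^2 - 10*t + 1)

E[X^5] = D^5[M](0) = 15120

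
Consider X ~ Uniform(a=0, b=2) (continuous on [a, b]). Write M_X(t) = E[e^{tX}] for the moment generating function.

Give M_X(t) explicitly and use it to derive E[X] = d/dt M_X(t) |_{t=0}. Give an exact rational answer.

M_X(t) = (e^(2*t) - 1)/(2*t)
dM/dt = (2*t*e^(2*t) - e^(2*t) + 1)/(2*t^2)

E[X] = dM/dt |_{t=0} = 1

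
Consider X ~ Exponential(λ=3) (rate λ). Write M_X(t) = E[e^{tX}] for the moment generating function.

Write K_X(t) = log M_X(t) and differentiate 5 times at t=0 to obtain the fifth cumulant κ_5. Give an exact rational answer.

κ_5 = d^5K/dt^5 |_{t=0} = 8/81

M_X(t) = 3/(3 - t)
K_X(t) = log M_X(t) = -log(3 - t) + log(3)
dK/dt = -1/(t - 3)
d^2K/dt^2 = 1/(t^2 - 6*t + 9)
d^3K/dt^3 = -2/(t^3 - 9*t^2 + 27*t - 27)
d^4K/dt^4 = 6/(t^4 - 12*t^3 + 54*t^2 - 108*t + 81)
d^5K/dt^5 = -24/(t^5 - 15*t^4 + 90*t^3 - 270*t^2 + 405*t - 243)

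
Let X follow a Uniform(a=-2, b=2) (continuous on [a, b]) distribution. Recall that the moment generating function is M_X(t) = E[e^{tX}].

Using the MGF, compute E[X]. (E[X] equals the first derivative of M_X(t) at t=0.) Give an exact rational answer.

M_X(t) = (e^(2*t) - e^(-2*t))/(4*t)
D[M](t) = (2*t*e^(4*t) + 2*t - e^(4*t) + 1)*e^(-2*t)/(4*t^2)

E[X] = D[M](0) = 0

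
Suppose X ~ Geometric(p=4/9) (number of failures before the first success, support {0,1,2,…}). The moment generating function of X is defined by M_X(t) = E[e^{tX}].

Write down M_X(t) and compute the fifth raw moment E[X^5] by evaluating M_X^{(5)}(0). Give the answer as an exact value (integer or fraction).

E[X^5] = M^(5)(0) = 165535/128

M_X(t) = 4/(9*(1 - 5*e^(t)/9))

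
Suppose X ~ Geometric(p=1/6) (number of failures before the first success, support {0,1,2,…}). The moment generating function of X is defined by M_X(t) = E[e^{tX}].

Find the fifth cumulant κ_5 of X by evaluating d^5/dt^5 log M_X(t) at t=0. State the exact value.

κ_5 = d^5K/dt^5 |_{t=0} = 119130

M_X(t) = 1/(6*(1 - 5*e^(t)/6))
K_X(t) = log M_X(t) = -log(1 - 5*e^(t)/6) - log(6)
dK/dt = -5*e^(t)/(5*e^(t) - 6)
d^2K/dt^2 = 30*e^(t)/(25*e^(2*t) - 60*e^(t) + 36)
d^3K/dt^3 = (-150*e^(2*t) - 180*e^(t))/(125*e^(3*t) - 450*e^(2*t) + 540*e^(t) - 216)
d^4K/dt^4 = (750*e^(3*t) + 3600*e^(2*t) + 1080*e^(t))/(625*e^(4*t) - 3000*e^(3*t) + 5400*e^(2*t) - 4320*e^(t) + 1296)
d^5K/dt^5 = (-3750*e^(4*t) - 49500*e^(3*t) - 59400*e^(2*t) - 6480*e^(t))/(3125*e^(5*t) - 18750*e^(4*t) + 45000*e^(3*t) - 54000*e^(2*t) + 32400*e^(t) - 7776)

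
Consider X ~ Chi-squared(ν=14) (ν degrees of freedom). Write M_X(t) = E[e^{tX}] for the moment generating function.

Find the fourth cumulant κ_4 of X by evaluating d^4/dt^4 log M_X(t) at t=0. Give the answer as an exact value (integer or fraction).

κ_4 = d^4K/dt^4 |_{t=0} = 672

M_X(t) = (1 - 2*t)^(-7)
K_X(t) = log M_X(t) = -7*log(1 - 2*t)
dK/dt = -14/(2*t - 1)
d^2K/dt^2 = 28/(4*t^2 - 4*t + 1)
d^3K/dt^3 = -112/(8*t^3 - 12*t^2 + 6*t - 1)
d^4K/dt^4 = 672/(16*t^4 - 32*t^3 + 24*t^2 - 8*t + 1)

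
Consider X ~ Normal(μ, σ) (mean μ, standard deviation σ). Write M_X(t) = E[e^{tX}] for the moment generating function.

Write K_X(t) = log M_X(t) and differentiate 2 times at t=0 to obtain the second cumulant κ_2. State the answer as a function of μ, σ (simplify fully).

κ_2 = K^(2)(0) = σ^2

M_X(t) = e^(μ*t + σ^2*t^2/2)
K_X(t) = log M_X(t) = μ*t + σ^2*t^2/2
K^(2)(t) = σ^2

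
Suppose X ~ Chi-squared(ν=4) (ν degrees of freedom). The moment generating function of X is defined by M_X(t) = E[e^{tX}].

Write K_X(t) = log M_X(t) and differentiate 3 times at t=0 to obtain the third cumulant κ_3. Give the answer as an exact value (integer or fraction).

M_X(t) = (1 - 2*t)^(-2)
K_X(t) = log M_X(t) = -2*log(1 - 2*t)
K′(t) = -4/(2*t - 1)
K′′(t) = 8/(4*t^2 - 4*t + 1)
K′′′(t) = -32/(8*t^3 - 12*t^2 + 6*t - 1)

κ_3 = K′′′(0) = 32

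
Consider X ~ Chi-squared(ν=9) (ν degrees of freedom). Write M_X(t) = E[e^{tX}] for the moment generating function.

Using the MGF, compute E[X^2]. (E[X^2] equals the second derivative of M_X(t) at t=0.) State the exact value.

E[X^2] = d^2M/dt^2 |_{t=0} = 99

M_X(t) = (1 - 2*t)^(-9/2)
dM/dt = -9/(32*t^5*√(1 - 2*t) - 80*t^4*√(1 - 2*t) + 80*t^3*√(1 - 2*t) - 40*t^2*√(1 - 2*t) + 10*t*√(1 - 2*t) - √(1 - 2*t))
d^2M/dt^2 = 99/(64*t^6*√(1 - 2*t) - 192*t^5*√(1 - 2*t) + 240*t^4*√(1 - 2*t) - 160*t^3*√(1 - 2*t) + 60*t^2*√(1 - 2*t) - 12*t*√(1 - 2*t) + √(1 - 2*t))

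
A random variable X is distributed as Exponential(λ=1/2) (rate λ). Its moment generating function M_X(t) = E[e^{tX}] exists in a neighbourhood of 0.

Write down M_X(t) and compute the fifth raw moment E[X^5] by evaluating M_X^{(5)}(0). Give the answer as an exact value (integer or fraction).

M_X(t) = 1/(2*(1/2 - t))
D^5[M](t) = 3840/(64*t^6 - 192*t^5 + 240*t^4 - 160*t^3 + 60*t^2 - 12*t + 1)

E[X^5] = D^5[M](0) = 3840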